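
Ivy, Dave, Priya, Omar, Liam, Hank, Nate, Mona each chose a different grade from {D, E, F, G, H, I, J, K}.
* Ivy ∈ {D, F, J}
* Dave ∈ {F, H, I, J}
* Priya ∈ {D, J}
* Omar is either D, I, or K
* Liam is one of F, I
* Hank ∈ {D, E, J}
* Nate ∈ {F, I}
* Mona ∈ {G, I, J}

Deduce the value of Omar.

The 8 variables together cover exactly {D, E, F, G, H, I, J, K} — 8 values for 8 variables — and E appears only in Hank's list, so Hank = E.
The 7 still-open variables draw from only 7 values {D, F, G, H, I, J, K}, so each is used; only Mona can be G, hence Mona = G.
The 6 still-open variables together cover exactly {D, F, H, I, J, K} — 6 values for 6 variables — and H appears only in Dave's list, so Dave = H.
The 5 still-open variables draw from only 5 values {D, F, I, J, K}, so each is used; only Omar can be K, hence Omar = K.

K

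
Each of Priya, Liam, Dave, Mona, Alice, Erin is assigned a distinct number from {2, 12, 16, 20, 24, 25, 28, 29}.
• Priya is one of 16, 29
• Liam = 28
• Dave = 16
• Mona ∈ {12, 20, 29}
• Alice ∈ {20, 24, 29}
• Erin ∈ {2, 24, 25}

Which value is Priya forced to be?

29

Liam must be 28 (only option left).
Dave must be 16 (only option left). Eliminate 16 elsewhere: Priya.
So Priya = 29.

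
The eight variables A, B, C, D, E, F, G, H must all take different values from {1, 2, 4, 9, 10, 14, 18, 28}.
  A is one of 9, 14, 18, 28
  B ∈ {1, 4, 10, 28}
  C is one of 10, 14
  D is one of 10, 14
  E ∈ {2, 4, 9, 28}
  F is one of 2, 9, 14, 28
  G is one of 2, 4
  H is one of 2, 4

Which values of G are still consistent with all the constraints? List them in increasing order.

Among the 8 variables, 1 fits only B (and all 8 values in {1, 2, 4, 9, 10, 14, 18, 28} must be used), so B = 1.
The 7 still-open variables together cover exactly {2, 4, 9, 10, 14, 18, 28} — 7 values for 7 variables — and 18 appears only in A's list, so A = 18.
C and D share exactly the 2 values {10, 14}; by pigeonhole those values go to them, so strike 10, 14 from F.
G and H between them cover only {2, 4} — a naked pair. Remove those values from E, F.
No further eliminations apply; G can still be any of 2, 4.

2, 4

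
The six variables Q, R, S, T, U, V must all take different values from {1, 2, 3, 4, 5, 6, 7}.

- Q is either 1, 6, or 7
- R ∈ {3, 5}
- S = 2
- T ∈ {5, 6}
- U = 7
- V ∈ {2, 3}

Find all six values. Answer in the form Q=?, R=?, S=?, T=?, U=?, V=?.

S's domain is down to {2}, so S = 2. Eliminate 2 elsewhere: V.
U has just one choice, so U = 7. So Q can't be 7.
V's domain is down to {3}, so V = 3. Strike 3 from R.
That leaves R = 5. So T can't be 5.
That leaves T = 6. Remove 6 from Q.
Q has just one choice, so Q = 1.

Q=1, R=5, S=2, T=6, U=7, V=3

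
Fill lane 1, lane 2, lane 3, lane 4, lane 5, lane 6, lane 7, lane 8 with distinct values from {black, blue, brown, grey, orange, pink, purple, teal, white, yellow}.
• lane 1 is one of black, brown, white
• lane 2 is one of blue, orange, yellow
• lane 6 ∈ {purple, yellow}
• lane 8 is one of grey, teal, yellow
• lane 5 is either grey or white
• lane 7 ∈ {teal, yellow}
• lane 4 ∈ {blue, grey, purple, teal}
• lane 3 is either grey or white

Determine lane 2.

orange

lane 3 and lane 5 between them cover only {grey, white} — a naked pair. Remove those values from lane 1, lane 4, lane 8.
lane 7 and lane 8 between them cover only {teal, yellow} — a naked pair. Remove those values from lane 2, lane 4, lane 6.
lane 6 must be purple (only option left). So lane 4 can't be purple.
lane 4 must be blue (only option left). Eliminate blue elsewhere: lane 2.
So lane 2 = orange.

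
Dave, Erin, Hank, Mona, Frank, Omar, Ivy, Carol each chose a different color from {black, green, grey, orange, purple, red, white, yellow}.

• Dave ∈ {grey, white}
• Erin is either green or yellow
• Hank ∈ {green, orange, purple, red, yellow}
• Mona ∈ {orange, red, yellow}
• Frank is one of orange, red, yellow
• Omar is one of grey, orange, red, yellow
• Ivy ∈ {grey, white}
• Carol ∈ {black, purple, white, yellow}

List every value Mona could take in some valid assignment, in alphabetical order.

orange, red, yellow

The 8 variables draw from only 8 values {black, green, grey, orange, purple, red, white, yellow}, so each is used; only Carol can be black, hence Carol = black.
Among the 7 still-open variables, purple fits only Hank (and all 7 values in {green, grey, orange, purple, red, white, yellow} must be used), so Hank = purple.
Among the 6 still-open variables, green fits only Erin (and all 6 values in {green, grey, orange, red, white, yellow} must be used), so Erin = green.
Dave and Ivy share exactly the 2 values {grey, white}; by pigeonhole those values go to them, so strike grey, white from Omar.
No further eliminations apply; Mona can still be any of orange, red, yellow.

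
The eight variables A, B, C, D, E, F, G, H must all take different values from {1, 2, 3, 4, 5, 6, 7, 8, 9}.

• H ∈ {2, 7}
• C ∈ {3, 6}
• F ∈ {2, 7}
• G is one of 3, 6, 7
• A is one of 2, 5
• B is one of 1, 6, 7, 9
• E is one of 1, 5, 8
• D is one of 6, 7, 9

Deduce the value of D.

9

The 8 variables draw from only 8 values {1, 2, 3, 5, 6, 7, 8, 9}, so each is used; only E can be 8, hence E = 8.
The 7 still-open variables draw from only 7 values {1, 2, 3, 5, 6, 7, 9}, so each is used; only B can be 1, hence B = 1.
The 6 still-open variables draw from only 6 values {2, 3, 5, 6, 7, 9}, so each is used; only A can be 5, hence A = 5.
The 5 still-open variables draw from only 5 values {2, 3, 6, 7, 9}, so each is used; only D can be 9, hence D = 9.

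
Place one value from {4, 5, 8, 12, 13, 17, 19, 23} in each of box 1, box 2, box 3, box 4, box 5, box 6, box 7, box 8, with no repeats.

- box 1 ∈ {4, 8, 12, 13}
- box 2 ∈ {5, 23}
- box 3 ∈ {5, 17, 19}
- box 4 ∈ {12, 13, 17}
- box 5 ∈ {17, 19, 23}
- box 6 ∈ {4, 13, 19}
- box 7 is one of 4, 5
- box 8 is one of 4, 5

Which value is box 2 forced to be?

23

Among the 8 variables, 8 fits only box 1 (and all 8 values in {4, 5, 8, 12, 13, 17, 19, 23} must be used), so box 1 = 8.
Among the 7 still-open variables, 12 fits only box 4 (and all 7 values in {4, 5, 12, 13, 17, 19, 23} must be used), so box 4 = 12.
Among the 6 still-open variables, 13 fits only box 6 (and all 6 values in {4, 5, 13, 17, 19, 23} must be used), so box 6 = 13.
box 7 and box 8 between them cover only {4, 5} — a naked pair. Remove those values from box 2, box 3.
So box 2 = 23.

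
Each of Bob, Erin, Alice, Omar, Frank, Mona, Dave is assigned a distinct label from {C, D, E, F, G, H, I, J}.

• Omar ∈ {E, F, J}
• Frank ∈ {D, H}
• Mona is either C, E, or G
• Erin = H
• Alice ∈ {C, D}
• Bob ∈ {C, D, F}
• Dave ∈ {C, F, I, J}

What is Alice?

C

Erin's domain is down to {H}, so Erin = H. So Frank can't be H.
Frank must be D (only option left). So Bob, Alice can't be D.
So Alice = C.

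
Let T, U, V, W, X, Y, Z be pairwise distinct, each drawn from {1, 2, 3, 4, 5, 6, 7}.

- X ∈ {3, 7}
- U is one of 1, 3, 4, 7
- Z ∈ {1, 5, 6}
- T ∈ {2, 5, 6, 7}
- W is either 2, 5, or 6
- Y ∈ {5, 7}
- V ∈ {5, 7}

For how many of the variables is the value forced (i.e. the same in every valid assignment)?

3

Among the 7 variables, 4 fits only U (and all 7 values in {1, 2, 3, 4, 5, 6, 7} must be used), so U = 4.
The 6 still-open variables together cover exactly {1, 2, 3, 5, 6, 7} — 6 values for 6 variables — and 1 appears only in Z's list, so Z = 1.
The 5 still-open variables draw from only 5 values {2, 3, 5, 6, 7}, so each is used; only X can be 3, hence X = 3.
V and Y share exactly the 2 values {5, 7}; by pigeonhole those values go to them, so strike 5, 7 from T, W.
Determined: U=4, X=3, Z=1. The other variables each still have more than one consistent value. That makes 3.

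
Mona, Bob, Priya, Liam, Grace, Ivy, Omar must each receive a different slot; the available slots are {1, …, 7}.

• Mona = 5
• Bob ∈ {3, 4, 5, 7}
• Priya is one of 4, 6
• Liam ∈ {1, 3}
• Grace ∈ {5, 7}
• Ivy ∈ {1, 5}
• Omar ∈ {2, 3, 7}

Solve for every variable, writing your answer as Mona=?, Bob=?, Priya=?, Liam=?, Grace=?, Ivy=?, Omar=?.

Mona=5, Bob=4, Priya=6, Liam=3, Grace=7, Ivy=1, Omar=2

Mona has just one choice, so Mona = 5. Eliminate 5 elsewhere: Bob, Grace, Ivy.
Grace has just one choice, so Grace = 7. Remove 7 from Bob, Omar.
Ivy must be 1 (only option left). Eliminate 1 elsewhere: Liam.
Liam's domain is down to {3}, so Liam = 3. So Bob, Omar can't be 3.
That leaves Omar = 2.
Bob must be 4 (only option left). Remove 4 from Priya.
That leaves Priya = 6.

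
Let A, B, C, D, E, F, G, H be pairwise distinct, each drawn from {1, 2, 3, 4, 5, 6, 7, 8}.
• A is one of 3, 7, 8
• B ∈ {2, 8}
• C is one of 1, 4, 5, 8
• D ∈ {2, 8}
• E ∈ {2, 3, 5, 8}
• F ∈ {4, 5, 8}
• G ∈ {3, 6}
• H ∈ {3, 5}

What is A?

Among the 8 variables, 1 fits only C (and all 8 values in {1, 2, 3, 4, 5, 6, 7, 8} must be used), so C = 1.
Among the 7 still-open variables, 4 fits only F (and all 7 values in {2, 3, 4, 5, 6, 7, 8} must be used), so F = 4.
The 6 still-open variables draw from only 6 values {2, 3, 5, 6, 7, 8}, so each is used; only G can be 6, hence G = 6.
The 5 still-open variables draw from only 5 values {2, 3, 5, 7, 8}, so each is used; only A can be 7, hence A = 7.

7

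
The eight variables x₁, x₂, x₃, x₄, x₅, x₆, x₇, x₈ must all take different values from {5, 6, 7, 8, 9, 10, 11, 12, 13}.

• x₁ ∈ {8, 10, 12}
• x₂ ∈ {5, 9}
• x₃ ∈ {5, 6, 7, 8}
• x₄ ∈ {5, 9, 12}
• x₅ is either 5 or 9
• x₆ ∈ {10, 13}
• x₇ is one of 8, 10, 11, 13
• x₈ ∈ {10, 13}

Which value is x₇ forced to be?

11

The 2 variables x₂ and x₅ are confined to {5, 9}, which locks those values in; drop them from x₃, x₄.
x₄'s domain is down to {12}, so x₄ = 12. Strike 12 from x₁.
x₆ and x₈ share exactly the 2 values {10, 13}; by pigeonhole those values go to them, so strike 10, 13 from x₁, x₇.
x₁ has just one choice, so x₁ = 8. Eliminate 8 elsewhere: x₃, x₇.
So x₇ = 11.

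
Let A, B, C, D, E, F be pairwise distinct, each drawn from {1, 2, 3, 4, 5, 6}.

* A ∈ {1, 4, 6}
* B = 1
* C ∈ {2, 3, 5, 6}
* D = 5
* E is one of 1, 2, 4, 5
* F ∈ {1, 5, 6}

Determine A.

4

B must be 1 (only option left). So A, E, F can't be 1.
That leaves D = 5. Strike 5 from C, E, F.
F has just one choice, so F = 6. Strike 6 from A, C.
So A = 4.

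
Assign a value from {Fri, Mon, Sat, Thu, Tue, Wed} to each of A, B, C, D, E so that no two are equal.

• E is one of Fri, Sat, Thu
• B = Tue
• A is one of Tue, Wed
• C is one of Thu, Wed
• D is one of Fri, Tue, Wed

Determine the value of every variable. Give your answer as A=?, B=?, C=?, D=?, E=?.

A=Wed, B=Tue, C=Thu, D=Fri, E=Sat

B must be Tue (only option left). Strike Tue from A, D.
A's domain is down to {Wed}, so A = Wed. Eliminate Wed elsewhere: C, D.
C's domain is down to {Thu}, so C = Thu. So E can't be Thu.
D's domain is down to {Fri}, so D = Fri. Eliminate Fri elsewhere: E.
E's domain is down to {Sat}, so E = Sat.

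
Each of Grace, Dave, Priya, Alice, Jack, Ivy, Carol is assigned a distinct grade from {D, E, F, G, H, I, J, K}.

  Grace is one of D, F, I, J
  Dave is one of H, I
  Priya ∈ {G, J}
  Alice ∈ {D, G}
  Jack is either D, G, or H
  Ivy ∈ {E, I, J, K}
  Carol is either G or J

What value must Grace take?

Priya and Carol between them cover only {G, J} — a naked pair. Remove those values from Grace, Alice, Jack, Ivy.
Alice has just one choice, so Alice = D. Eliminate D elsewhere: Grace, Jack.
Jack must be H (only option left). Strike H from Dave.
Dave's domain is down to {I}, so Dave = I. Eliminate I elsewhere: Grace, Ivy.
So Grace = F.

F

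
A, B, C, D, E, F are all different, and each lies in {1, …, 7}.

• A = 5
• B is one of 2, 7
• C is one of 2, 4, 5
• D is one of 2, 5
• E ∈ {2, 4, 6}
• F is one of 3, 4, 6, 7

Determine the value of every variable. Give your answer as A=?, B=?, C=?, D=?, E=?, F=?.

A's domain is down to {5}, so A = 5. Eliminate 5 elsewhere: C, D.
D has just one choice, so D = 2. Eliminate 2 elsewhere: B, C, E.
That leaves B = 7. Strike 7 from F.
C's domain is down to {4}, so C = 4. So E, F can't be 4.
E must be 6 (only option left). Strike 6 from F.
F's domain is down to {3}, so F = 3.

A=5, B=7, C=4, D=2, E=6, F=3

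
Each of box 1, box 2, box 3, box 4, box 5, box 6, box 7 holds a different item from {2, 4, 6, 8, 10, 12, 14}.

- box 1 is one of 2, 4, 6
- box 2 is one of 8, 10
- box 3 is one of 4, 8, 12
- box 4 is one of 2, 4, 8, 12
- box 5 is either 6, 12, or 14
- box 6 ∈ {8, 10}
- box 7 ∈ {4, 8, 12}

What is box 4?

2

The 7 variables draw from only 7 values {2, 4, 6, 8, 10, 12, 14}, so each is used; only box 5 can be 14, hence box 5 = 14.
Among the 6 still-open variables, 6 fits only box 1 (and all 6 values in {2, 4, 6, 8, 10, 12} must be used), so box 1 = 6.
The 5 still-open variables together cover exactly {2, 4, 8, 10, 12} — 5 values for 5 variables — and 2 appears only in box 4's list, so box 4 = 2.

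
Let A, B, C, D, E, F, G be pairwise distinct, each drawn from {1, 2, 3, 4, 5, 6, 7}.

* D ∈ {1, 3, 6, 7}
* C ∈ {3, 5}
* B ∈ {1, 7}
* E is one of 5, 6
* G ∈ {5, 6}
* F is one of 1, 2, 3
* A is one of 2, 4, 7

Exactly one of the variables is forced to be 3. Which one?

Among the 7 variables, 4 fits only A (and all 7 values in {1, 2, 3, 4, 5, 6, 7} must be used), so A = 4.
Among the 6 still-open variables, 2 fits only F (and all 6 values in {1, 2, 3, 5, 6, 7} must be used), so F = 2.
E and G between them cover only {5, 6} — a naked pair. Remove those values from C, D.
So 3 goes to C.

C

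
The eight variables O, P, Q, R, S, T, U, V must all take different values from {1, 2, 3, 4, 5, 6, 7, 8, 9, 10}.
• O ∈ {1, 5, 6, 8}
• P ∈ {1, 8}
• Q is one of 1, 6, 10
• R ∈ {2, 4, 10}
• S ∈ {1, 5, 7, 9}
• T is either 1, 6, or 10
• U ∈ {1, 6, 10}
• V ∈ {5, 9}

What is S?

The 3 variables Q, T, U are confined to {1, 6, 10}, which locks those values in; drop them from O, P, R, S.
P's domain is down to {8}, so P = 8. Remove 8 from O.
O has just one choice, so O = 5. So S, V can't be 5.
V's domain is down to {9}, so V = 9. Eliminate 9 elsewhere: S.
So S = 7.

7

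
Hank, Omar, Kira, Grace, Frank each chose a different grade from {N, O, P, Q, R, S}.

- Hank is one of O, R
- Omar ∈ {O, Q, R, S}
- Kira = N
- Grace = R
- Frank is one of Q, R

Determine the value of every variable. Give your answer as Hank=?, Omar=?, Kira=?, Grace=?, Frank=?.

Hank=O, Omar=S, Kira=N, Grace=R, Frank=Q

Kira's domain is down to {N}, so Kira = N.
Grace must be R (only option left). So Hank, Omar, Frank can't be R.
That leaves Frank = Q. Eliminate Q elsewhere: Omar.
Hank has just one choice, so Hank = O. Strike O from Omar.
That leaves Omar = S.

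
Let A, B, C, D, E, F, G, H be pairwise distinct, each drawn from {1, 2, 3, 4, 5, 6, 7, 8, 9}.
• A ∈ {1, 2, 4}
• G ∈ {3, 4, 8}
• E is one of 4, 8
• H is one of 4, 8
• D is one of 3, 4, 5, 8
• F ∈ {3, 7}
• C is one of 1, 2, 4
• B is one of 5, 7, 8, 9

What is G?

3

Among the 8 variables, 9 fits only B (and all 8 values in {1, 2, 3, 4, 5, 7, 8, 9} must be used), so B = 9.
The 7 still-open variables together cover exactly {1, 2, 3, 4, 5, 7, 8} — 7 values for 7 variables — and 5 appears only in D's list, so D = 5.
Among the 6 still-open variables, 7 fits only F (and all 6 values in {1, 2, 3, 4, 7, 8} must be used), so F = 7.
Among the 5 still-open variables, 3 fits only G (and all 5 values in {1, 2, 3, 4, 8} must be used), so G = 3.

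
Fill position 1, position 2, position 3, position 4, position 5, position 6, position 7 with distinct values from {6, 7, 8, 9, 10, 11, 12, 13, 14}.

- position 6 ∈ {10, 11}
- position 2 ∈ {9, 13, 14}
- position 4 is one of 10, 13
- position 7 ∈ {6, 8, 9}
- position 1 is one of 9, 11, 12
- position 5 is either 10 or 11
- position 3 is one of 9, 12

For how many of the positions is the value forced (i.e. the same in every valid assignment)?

2

position 5 and position 6 share exactly the 2 values {10, 11}; by pigeonhole those values go to them, so strike 10, 11 from position 1, position 4.
position 4 must be 13 (only option left). Strike 13 from position 2.
position 1 and position 3 share exactly the 2 values {9, 12}; by pigeonhole those values go to them, so strike 9, 12 from position 2, position 7.
position 2 has just one choice, so position 2 = 14.
Determined: position 2=14, position 4=13. The other positions each still have more than one consistent value. That makes 2.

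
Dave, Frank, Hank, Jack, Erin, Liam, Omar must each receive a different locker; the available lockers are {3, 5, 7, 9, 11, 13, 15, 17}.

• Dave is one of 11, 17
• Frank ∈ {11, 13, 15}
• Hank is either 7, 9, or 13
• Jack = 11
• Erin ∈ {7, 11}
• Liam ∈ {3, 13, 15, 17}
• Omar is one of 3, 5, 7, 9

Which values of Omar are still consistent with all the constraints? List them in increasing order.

3, 5, 9

Jack must be 11 (only option left). Remove 11 from Dave, Frank, Erin.
That leaves Erin = 7. Eliminate 7 elsewhere: Hank, Omar.
Dave has just one choice, so Dave = 17. Strike 17 from Liam.
No further eliminations apply; Omar can still be any of 3, 5, 9.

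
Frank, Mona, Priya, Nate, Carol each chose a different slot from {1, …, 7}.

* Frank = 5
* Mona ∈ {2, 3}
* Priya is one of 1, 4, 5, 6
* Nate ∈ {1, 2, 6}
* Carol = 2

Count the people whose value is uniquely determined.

3

Frank must be 5 (only option left). Remove 5 from Priya.
That leaves Carol = 2. Remove 2 from Mona, Nate.
Mona must be 3 (only option left).
Determined: Frank=5, Mona=3, Carol=2. The other people each still have more than one consistent value. That makes 3.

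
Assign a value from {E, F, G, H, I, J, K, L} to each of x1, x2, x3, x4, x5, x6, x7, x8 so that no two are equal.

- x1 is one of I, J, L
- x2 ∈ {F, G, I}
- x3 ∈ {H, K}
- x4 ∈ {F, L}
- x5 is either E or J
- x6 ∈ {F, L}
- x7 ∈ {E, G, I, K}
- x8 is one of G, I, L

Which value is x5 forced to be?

E

The 8 variables draw from only 8 values {E, F, G, H, I, J, K, L}, so each is used; only x3 can be H, hence x3 = H.
Among the 7 still-open variables, K fits only x7 (and all 7 values in {E, F, G, I, J, K, L} must be used), so x7 = K.
The 6 still-open variables together cover exactly {E, F, G, I, J, L} — 6 values for 6 variables — and E appears only in x5's list, so x5 = E.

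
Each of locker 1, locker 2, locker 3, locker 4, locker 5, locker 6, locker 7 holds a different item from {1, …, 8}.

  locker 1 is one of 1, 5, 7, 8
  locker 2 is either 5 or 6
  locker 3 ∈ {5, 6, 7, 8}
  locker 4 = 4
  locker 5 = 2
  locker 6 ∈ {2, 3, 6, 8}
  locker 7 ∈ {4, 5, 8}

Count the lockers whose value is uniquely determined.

locker 4 must be 4 (only option left). Eliminate 4 elsewhere: locker 7.
locker 5 must be 2 (only option left). Strike 2 from locker 6.
Determined: locker 4=4, locker 5=2. The other lockers each still have more than one consistent value. That makes 2.

2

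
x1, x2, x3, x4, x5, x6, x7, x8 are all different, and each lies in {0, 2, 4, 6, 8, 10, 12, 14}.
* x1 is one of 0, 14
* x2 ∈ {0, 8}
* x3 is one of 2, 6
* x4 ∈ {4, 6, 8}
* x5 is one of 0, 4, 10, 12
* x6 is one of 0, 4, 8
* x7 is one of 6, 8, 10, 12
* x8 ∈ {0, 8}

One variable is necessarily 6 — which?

The 8 variables draw from only 8 values {0, 2, 4, 6, 8, 10, 12, 14}, so each is used; only x3 can be 2, hence x3 = 2.
The 7 still-open variables draw from only 7 values {0, 4, 6, 8, 10, 12, 14}, so each is used; only x1 can be 14, hence x1 = 14.
x2 and x8 between them cover only {0, 8} — a naked pair. Remove those values from x4, x5, x6, x7.
That leaves x6 = 4. So x4, x5 can't be 4.

x4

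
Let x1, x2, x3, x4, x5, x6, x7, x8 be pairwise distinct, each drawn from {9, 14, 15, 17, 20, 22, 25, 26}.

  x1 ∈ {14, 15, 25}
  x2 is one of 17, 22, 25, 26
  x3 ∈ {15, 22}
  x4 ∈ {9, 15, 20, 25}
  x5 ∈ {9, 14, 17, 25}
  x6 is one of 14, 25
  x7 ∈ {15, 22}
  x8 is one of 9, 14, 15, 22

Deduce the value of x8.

The 8 variables draw from only 8 values {9, 14, 15, 17, 20, 22, 25, 26}, so each is used; only x4 can be 20, hence x4 = 20.
Among the 7 still-open variables, 26 fits only x2 (and all 7 values in {9, 14, 15, 17, 22, 25, 26} must be used), so x2 = 26.
The 6 still-open variables draw from only 6 values {9, 14, 15, 17, 22, 25}, so each is used; only x5 can be 17, hence x5 = 17.
The 5 still-open variables draw from only 5 values {9, 14, 15, 22, 25}, so each is used; only x8 can be 9, hence x8 = 9.

9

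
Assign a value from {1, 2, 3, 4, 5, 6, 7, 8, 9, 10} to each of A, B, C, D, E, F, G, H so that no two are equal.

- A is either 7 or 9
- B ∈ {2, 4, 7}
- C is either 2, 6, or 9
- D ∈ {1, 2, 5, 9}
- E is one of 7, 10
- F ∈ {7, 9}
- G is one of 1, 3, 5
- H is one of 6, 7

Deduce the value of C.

A and F share exactly the 2 values {7, 9}; by pigeonhole those values go to them, so strike 7, 9 from B, C, D, E, H.
That leaves E = 10.
H must be 6 (only option left). Remove 6 from C.
So C = 2.

2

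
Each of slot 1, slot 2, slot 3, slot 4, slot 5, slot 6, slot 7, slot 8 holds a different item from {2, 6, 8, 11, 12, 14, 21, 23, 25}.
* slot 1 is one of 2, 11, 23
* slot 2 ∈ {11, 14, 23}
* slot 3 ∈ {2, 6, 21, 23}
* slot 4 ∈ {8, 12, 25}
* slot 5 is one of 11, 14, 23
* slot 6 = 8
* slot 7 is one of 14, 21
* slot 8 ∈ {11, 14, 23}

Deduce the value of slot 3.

slot 6's domain is down to {8}, so slot 6 = 8. Eliminate 8 elsewhere: slot 4.
slot 2, slot 5, slot 8 share exactly the 3 values {11, 14, 23}; by pigeonhole those values go to them, so strike 11, 14, 23 from slot 1, slot 3, slot 7.
slot 1's domain is down to {2}, so slot 1 = 2. So slot 3 can't be 2.
That leaves slot 7 = 21. Strike 21 from slot 3.
So slot 3 = 6.

6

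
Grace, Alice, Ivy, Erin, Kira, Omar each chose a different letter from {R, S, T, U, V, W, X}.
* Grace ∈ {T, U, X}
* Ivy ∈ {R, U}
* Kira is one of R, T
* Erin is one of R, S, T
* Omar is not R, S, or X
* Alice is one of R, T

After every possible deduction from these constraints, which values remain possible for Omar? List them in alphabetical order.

V, W

Alice and Kira between them cover only {R, T} — a naked pair. Remove those values from Grace, Ivy, Erin, Omar.
Ivy's domain is down to {U}, so Ivy = U. Strike U from Grace, Omar.
That leaves Erin = S.
Grace must be X (only option left).
No further eliminations apply; Omar can still be any of V, W.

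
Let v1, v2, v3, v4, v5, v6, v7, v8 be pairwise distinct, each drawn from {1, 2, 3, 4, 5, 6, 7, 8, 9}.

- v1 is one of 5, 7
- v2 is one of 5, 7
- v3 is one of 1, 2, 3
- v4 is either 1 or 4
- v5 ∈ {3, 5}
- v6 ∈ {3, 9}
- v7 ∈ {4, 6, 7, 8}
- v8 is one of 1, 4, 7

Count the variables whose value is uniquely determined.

3

The 2 variables v1 and v2 are confined to {5, 7}, which locks those values in; drop them from v5, v7, v8.
v5 must be 3 (only option left). Remove 3 from v3, v6.
v6 has just one choice, so v6 = 9.
v4 and v8 share exactly the 2 values {1, 4}; by pigeonhole those values go to them, so strike 1, 4 from v3, v7.
v3 must be 2 (only option left).
Determined: v3=2, v5=3, v6=9. The other variables each still have more than one consistent value. That makes 3.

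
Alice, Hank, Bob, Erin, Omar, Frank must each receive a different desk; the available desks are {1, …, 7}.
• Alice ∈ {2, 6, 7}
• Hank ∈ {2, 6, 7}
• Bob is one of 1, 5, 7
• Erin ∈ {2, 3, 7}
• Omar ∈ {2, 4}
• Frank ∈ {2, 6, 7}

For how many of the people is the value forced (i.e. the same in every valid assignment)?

Alice, Hank, Frank between them cover only {2, 6, 7} — a naked triple. Remove those values from Bob, Erin, Omar.
Erin must be 3 (only option left).
Omar must be 4 (only option left).
Determined: Erin=3, Omar=4. The other people each still have more than one consistent value. That makes 2.

2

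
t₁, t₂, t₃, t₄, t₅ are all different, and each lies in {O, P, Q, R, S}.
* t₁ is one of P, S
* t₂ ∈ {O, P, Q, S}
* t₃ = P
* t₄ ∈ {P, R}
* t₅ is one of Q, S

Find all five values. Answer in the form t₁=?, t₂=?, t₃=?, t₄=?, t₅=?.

t₁=S, t₂=O, t₃=P, t₄=R, t₅=Q

t₃'s domain is down to {P}, so t₃ = P. Strike P from t₁, t₂, t₄.
t₄ has just one choice, so t₄ = R.
t₁ must be S (only option left). Remove S from t₂, t₅.
t₅'s domain is down to {Q}, so t₅ = Q. Strike Q from t₂.
t₂'s domain is down to {O}, so t₂ = O.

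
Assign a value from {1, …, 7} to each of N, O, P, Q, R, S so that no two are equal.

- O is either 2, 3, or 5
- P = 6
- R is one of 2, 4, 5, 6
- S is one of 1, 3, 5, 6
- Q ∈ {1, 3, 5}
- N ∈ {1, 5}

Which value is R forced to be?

P must be 6 (only option left). Eliminate 6 elsewhere: R, S.
The 5 still-open variables together cover exactly {1, 2, 3, 4, 5} — 5 values for 5 variables — and 4 appears only in R's list, so R = 4.

4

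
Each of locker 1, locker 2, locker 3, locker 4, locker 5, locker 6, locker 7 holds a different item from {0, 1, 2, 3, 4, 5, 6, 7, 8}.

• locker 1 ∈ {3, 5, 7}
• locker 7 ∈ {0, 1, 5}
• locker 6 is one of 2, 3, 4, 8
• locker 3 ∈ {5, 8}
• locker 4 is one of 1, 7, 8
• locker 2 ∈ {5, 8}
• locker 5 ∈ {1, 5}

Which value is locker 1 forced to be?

3

locker 2 and locker 3 share exactly the 2 values {5, 8}; by pigeonhole those values go to them, so strike 5, 8 from locker 1, locker 4, locker 5, locker 6, locker 7.
locker 5 has just one choice, so locker 5 = 1. Remove 1 from locker 4, locker 7.
locker 7 has just one choice, so locker 7 = 0.
locker 4's domain is down to {7}, so locker 4 = 7. So locker 1 can't be 7.
So locker 1 = 3.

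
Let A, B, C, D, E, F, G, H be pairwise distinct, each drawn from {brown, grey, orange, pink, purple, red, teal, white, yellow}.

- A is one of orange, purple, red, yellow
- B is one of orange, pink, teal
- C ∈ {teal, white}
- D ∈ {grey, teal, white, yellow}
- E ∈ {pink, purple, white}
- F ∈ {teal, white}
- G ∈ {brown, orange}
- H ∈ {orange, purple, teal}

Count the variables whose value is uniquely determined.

C and F between them cover only {teal, white} — a naked pair. Remove those values from B, D, E, H.
B, E, H between them cover only {orange, pink, purple} — a naked triple. Remove those values from A, G.
G must be brown (only option left).
Determined: G=brown. The other variables each still have more than one consistent value. That makes 1.

1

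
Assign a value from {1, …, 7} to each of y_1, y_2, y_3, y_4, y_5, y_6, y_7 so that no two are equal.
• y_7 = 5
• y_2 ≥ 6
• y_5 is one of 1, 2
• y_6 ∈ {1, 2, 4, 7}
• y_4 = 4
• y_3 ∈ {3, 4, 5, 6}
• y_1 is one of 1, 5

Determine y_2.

6

y_4's domain is down to {4}, so y_4 = 4. Strike 4 from y_3, y_6.
y_7 must be 5 (only option left). So y_1, y_3 can't be 5.
y_1 has just one choice, so y_1 = 1. Strike 1 from y_5, y_6.
That leaves y_5 = 2. Strike 2 from y_6.
y_6 has just one choice, so y_6 = 7. Remove 7 from y_2.
So y_2 = 6.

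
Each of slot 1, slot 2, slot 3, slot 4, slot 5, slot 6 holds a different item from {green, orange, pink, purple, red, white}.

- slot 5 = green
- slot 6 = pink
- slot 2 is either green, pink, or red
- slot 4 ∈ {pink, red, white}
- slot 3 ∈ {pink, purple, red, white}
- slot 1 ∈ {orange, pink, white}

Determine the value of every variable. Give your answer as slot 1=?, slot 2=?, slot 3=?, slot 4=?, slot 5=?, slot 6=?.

slot 5's domain is down to {green}, so slot 5 = green. Strike green from slot 2.
That leaves slot 6 = pink. Remove pink from slot 1, slot 2, slot 3, slot 4.
That leaves slot 2 = red. Remove red from slot 3, slot 4.
slot 4 must be white (only option left). Eliminate white elsewhere: slot 1, slot 3.
That leaves slot 1 = orange.
slot 3 has just one choice, so slot 3 = purple.

slot 1=orange, slot 2=red, slot 3=purple, slot 4=white, slot 5=green, slot 6=pink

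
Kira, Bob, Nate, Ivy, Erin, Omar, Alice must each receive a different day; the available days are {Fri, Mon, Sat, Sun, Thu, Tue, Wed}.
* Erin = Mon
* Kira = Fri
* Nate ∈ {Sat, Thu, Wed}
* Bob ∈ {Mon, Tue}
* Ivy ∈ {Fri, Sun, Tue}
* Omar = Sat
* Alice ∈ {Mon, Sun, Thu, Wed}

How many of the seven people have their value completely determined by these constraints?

5

Kira must be Fri (only option left). So Ivy can't be Fri.
Erin's domain is down to {Mon}, so Erin = Mon. Strike Mon from Bob, Alice.
Omar's domain is down to {Sat}, so Omar = Sat. Eliminate Sat elsewhere: Nate.
Bob must be Tue (only option left). So Ivy can't be Tue.
Ivy's domain is down to {Sun}, so Ivy = Sun. So Alice can't be Sun.
Determined: Kira=Fri, Bob=Tue, Ivy=Sun, Erin=Mon, Omar=Sat. The other people each still have more than one consistent value. That makes 5.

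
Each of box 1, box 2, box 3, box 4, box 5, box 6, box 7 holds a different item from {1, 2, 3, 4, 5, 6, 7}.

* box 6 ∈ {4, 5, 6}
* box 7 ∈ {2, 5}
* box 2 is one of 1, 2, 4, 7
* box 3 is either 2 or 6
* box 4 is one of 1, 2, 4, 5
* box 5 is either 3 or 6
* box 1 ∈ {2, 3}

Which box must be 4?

box 6

The 7 variables together cover exactly {1, 2, 3, 4, 5, 6, 7} — 7 values for 7 variables — and 7 appears only in box 2's list, so box 2 = 7.
The 6 still-open variables together cover exactly {1, 2, 3, 4, 5, 6} — 6 values for 6 variables — and 1 appears only in box 4's list, so box 4 = 1.
The 5 still-open variables draw from only 5 values {2, 3, 4, 5, 6}, so each is used; only box 6 can be 4, hence box 6 = 4.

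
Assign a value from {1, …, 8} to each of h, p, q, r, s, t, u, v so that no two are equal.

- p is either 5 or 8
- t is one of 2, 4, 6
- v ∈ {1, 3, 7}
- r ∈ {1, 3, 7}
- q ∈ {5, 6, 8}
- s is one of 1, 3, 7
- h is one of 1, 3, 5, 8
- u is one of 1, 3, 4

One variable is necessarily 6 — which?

q

The 8 variables together cover exactly {1, 2, 3, 4, 5, 6, 7, 8} — 8 values for 8 variables — and 2 appears only in t's list, so t = 2.
Among the 7 still-open variables, 4 fits only u (and all 7 values in {1, 3, 4, 5, 6, 7, 8} must be used), so u = 4.
The 6 still-open variables together cover exactly {1, 3, 5, 6, 7, 8} — 6 values for 6 variables — and 6 appears only in q's list, so q = 6.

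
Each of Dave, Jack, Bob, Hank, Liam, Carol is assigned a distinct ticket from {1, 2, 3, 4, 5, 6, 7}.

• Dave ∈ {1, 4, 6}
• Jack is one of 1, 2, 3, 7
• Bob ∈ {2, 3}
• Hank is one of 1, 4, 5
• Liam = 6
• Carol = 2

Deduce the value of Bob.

Liam has just one choice, so Liam = 6. Strike 6 from Dave.
Carol must be 2 (only option left). Eliminate 2 elsewhere: Jack, Bob.
So Bob = 3.

3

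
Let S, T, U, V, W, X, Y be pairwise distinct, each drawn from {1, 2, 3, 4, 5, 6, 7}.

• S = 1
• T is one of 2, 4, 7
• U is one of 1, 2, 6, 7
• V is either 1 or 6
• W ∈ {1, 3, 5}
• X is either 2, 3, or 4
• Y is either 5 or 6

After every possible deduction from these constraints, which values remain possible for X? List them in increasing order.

S has just one choice, so S = 1. Eliminate 1 elsewhere: U, V, W.
V must be 6 (only option left). Remove 6 from U, Y.
Y's domain is down to {5}, so Y = 5. Remove 5 from W.
W's domain is down to {3}, so W = 3. So X can't be 3.
No further eliminations apply; X can still be any of 2, 4.

2, 4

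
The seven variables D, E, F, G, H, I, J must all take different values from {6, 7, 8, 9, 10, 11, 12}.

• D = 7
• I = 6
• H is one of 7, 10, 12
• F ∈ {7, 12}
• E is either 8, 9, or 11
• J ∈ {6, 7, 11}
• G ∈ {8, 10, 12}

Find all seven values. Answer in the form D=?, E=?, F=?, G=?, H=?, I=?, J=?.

D=7, E=9, F=12, G=8, H=10, I=6, J=11

D's domain is down to {7}, so D = 7. Eliminate 7 elsewhere: F, H, J.
F has just one choice, so F = 12. Remove 12 from G, H.
H must be 10 (only option left). Remove 10 from G.
I's domain is down to {6}, so I = 6. So J can't be 6.
J has just one choice, so J = 11. Strike 11 from E.
G has just one choice, so G = 8. Strike 8 from E.
E must be 9 (only option left).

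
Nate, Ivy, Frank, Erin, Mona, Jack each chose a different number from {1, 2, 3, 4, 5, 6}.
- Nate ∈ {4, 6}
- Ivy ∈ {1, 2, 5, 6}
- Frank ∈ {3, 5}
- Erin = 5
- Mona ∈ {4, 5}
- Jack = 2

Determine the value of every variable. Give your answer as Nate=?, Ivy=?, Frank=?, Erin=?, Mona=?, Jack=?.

Erin must be 5 (only option left). Eliminate 5 elsewhere: Ivy, Frank, Mona.
Mona must be 4 (only option left). Remove 4 from Nate.
Jack has just one choice, so Jack = 2. Eliminate 2 elsewhere: Ivy.
Nate must be 6 (only option left). Remove 6 from Ivy.
Ivy's domain is down to {1}, so Ivy = 1.
Frank's domain is down to {3}, so Frank = 3.

Nate=6, Ivy=1, Frank=3, Erin=5, Mona=4, Jack=2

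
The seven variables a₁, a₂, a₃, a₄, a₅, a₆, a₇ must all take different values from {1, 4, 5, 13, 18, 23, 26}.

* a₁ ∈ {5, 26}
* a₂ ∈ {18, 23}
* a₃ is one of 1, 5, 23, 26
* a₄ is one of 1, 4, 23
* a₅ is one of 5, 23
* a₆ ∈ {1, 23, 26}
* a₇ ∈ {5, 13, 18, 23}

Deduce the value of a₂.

18

Among the 7 variables, 4 fits only a₄ (and all 7 values in {1, 4, 5, 13, 18, 23, 26} must be used), so a₄ = 4.
The 6 still-open variables together cover exactly {1, 5, 13, 18, 23, 26} — 6 values for 6 variables — and 13 appears only in a₇'s list, so a₇ = 13.
The 5 still-open variables together cover exactly {1, 5, 18, 23, 26} — 5 values for 5 variables — and 18 appears only in a₂'s list, so a₂ = 18.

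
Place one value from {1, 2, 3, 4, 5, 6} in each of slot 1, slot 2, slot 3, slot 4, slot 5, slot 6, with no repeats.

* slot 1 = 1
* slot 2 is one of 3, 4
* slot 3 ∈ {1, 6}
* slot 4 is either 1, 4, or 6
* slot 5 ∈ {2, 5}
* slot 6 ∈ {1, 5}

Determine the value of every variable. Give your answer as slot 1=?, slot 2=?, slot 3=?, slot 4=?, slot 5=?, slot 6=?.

slot 1=1, slot 2=3, slot 3=6, slot 4=4, slot 5=2, slot 6=5

slot 1's domain is down to {1}, so slot 1 = 1. Eliminate 1 elsewhere: slot 3, slot 4, slot 6.
That leaves slot 3 = 6. Strike 6 from slot 4.
slot 4 has just one choice, so slot 4 = 4. Eliminate 4 elsewhere: slot 2.
slot 6 has just one choice, so slot 6 = 5. Eliminate 5 elsewhere: slot 5.
slot 2 must be 3 (only option left).
That leaves slot 5 = 2.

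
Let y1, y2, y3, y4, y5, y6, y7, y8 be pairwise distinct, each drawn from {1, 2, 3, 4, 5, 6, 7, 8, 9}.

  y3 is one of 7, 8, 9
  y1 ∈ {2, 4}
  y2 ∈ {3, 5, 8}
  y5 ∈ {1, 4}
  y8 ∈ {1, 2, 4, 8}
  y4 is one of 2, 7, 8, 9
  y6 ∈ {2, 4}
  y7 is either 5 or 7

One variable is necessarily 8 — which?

The 8 variables together cover exactly {1, 2, 3, 4, 5, 7, 8, 9} — 8 values for 8 variables — and 3 appears only in y2's list, so y2 = 3.
The 7 still-open variables together cover exactly {1, 2, 4, 5, 7, 8, 9} — 7 values for 7 variables — and 5 appears only in y7's list, so y7 = 5.
y1 and y6 share exactly the 2 values {2, 4}; by pigeonhole those values go to them, so strike 2, 4 from y4, y5, y8.
That leaves y5 = 1. Remove 1 from y8.
So 8 goes to y8.

y8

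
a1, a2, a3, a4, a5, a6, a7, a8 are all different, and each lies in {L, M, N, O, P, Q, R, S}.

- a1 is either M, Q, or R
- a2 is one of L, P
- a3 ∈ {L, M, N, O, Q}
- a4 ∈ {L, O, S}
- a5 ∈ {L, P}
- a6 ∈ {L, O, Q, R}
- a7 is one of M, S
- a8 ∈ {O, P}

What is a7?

M

The 8 variables draw from only 8 values {L, M, N, O, P, Q, R, S}, so each is used; only a3 can be N, hence a3 = N.
The 2 variables a2 and a5 are confined to {L, P}, which locks those values in; drop them from a4, a6, a8.
That leaves a8 = O. Strike O from a4, a6.
a4's domain is down to {S}, so a4 = S. Remove S from a7.
So a7 = M.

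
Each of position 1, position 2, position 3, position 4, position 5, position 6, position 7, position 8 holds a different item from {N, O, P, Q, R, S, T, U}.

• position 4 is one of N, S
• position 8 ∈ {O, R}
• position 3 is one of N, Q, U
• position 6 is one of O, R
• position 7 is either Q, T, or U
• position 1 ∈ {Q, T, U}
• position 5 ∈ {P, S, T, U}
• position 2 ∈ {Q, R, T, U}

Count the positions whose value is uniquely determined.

The 8 variables together cover exactly {N, O, P, Q, R, S, T, U} — 8 values for 8 variables — and P appears only in position 5's list, so position 5 = P.
Among the 7 still-open variables, S fits only position 4 (and all 7 values in {N, O, Q, R, S, T, U} must be used), so position 4 = S.
The 6 still-open variables together cover exactly {N, O, Q, R, T, U} — 6 values for 6 variables — and N appears only in position 3's list, so position 3 = N.
position 6 and position 8 between them cover only {O, R} — a naked pair. Remove those values from position 2.
Determined: position 3=N, position 4=S, position 5=P. The other positions each still have more than one consistent value. That makes 3.

3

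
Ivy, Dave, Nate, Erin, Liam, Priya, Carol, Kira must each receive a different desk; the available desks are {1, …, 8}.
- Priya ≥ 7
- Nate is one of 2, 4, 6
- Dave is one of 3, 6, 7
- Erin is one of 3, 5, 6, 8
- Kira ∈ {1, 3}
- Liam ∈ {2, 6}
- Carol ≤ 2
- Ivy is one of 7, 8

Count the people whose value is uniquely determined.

2

The 8 variables together cover exactly {1, 2, 3, 4, 5, 6, 7, 8} — 8 values for 8 variables — and 4 appears only in Nate's list, so Nate = 4.
The 7 still-open variables draw from only 7 values {1, 2, 3, 5, 6, 7, 8}, so each is used; only Erin can be 5, hence Erin = 5.
The 2 variables Ivy and Priya are confined to {7, 8}, which locks those values in; drop them from Dave.
Determined: Nate=4, Erin=5. The other people each still have more than one consistent value. That makes 2.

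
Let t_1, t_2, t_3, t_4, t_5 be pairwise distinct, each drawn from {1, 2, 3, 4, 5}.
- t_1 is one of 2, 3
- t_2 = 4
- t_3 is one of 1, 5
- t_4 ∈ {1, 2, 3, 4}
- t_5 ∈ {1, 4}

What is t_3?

5

t_2 has just one choice, so t_2 = 4. Eliminate 4 elsewhere: t_4, t_5.
t_5's domain is down to {1}, so t_5 = 1. Strike 1 from t_3, t_4.
So t_3 = 5.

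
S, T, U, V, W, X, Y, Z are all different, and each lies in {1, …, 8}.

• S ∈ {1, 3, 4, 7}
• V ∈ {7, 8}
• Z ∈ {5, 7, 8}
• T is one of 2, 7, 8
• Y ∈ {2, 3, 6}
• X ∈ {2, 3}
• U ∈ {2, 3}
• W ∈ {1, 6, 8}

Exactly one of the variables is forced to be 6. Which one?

Y

The 8 variables draw from only 8 values {1, 2, 3, 4, 5, 6, 7, 8}, so each is used; only S can be 4, hence S = 4.
Among the 7 still-open variables, 1 fits only W (and all 7 values in {1, 2, 3, 5, 6, 7, 8} must be used), so W = 1.
The 6 still-open variables together cover exactly {2, 3, 5, 6, 7, 8} — 6 values for 6 variables — and 5 appears only in Z's list, so Z = 5.
Among the 5 still-open variables, 6 fits only Y (and all 5 values in {2, 3, 6, 7, 8} must be used), so Y = 6.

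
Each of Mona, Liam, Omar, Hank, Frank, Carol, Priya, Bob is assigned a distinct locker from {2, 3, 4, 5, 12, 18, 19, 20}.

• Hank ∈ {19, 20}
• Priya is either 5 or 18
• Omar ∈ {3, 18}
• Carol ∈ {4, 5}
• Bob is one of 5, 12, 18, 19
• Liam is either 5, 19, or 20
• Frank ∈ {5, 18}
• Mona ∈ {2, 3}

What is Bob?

12

The 8 variables draw from only 8 values {2, 3, 4, 5, 12, 18, 19, 20}, so each is used; only Mona can be 2, hence Mona = 2.
The 7 still-open variables together cover exactly {3, 4, 5, 12, 18, 19, 20} — 7 values for 7 variables — and 3 appears only in Omar's list, so Omar = 3.
The 6 still-open variables together cover exactly {4, 5, 12, 18, 19, 20} — 6 values for 6 variables — and 4 appears only in Carol's list, so Carol = 4.
The 5 still-open variables draw from only 5 values {5, 12, 18, 19, 20}, so each is used; only Bob can be 12, hence Bob = 12.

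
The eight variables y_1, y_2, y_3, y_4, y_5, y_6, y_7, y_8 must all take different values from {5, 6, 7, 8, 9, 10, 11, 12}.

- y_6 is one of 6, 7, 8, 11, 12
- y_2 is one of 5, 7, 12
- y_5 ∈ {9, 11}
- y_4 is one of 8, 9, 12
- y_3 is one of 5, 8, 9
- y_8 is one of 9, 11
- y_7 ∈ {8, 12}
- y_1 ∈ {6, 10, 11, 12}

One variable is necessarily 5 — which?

y_3

Among the 8 variables, 10 fits only y_1 (and all 8 values in {5, 6, 7, 8, 9, 10, 11, 12} must be used), so y_1 = 10.
Among the 7 still-open variables, 6 fits only y_6 (and all 7 values in {5, 6, 7, 8, 9, 11, 12} must be used), so y_6 = 6.
The 6 still-open variables together cover exactly {5, 7, 8, 9, 11, 12} — 6 values for 6 variables — and 7 appears only in y_2's list, so y_2 = 7.
The 5 still-open variables together cover exactly {5, 8, 9, 11, 12} — 5 values for 5 variables — and 5 appears only in y_3's list, so y_3 = 5.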